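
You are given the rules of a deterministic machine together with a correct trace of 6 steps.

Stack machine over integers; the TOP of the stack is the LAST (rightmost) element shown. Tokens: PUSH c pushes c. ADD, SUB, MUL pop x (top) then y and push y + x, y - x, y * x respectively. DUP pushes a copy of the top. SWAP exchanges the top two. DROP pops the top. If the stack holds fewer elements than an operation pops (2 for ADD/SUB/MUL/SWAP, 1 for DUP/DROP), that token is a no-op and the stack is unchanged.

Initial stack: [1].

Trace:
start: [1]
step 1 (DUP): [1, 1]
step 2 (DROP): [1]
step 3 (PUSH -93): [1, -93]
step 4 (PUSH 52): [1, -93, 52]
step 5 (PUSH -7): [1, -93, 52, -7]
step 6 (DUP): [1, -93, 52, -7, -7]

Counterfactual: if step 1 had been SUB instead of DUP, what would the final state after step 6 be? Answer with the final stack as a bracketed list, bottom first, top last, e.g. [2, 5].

[-93, 52, -7, -7]

(re-executing from step 1 with the substitution; state before step 1: [1])
step 1 (SUB): [1]
step 2 (DROP): []
step 3 (PUSH -93): [-93]
step 4 (PUSH 52): [-93, 52]
step 5 (PUSH -7): [-93, 52, -7]
step 6 (DUP): [-93, 52, -7, -7]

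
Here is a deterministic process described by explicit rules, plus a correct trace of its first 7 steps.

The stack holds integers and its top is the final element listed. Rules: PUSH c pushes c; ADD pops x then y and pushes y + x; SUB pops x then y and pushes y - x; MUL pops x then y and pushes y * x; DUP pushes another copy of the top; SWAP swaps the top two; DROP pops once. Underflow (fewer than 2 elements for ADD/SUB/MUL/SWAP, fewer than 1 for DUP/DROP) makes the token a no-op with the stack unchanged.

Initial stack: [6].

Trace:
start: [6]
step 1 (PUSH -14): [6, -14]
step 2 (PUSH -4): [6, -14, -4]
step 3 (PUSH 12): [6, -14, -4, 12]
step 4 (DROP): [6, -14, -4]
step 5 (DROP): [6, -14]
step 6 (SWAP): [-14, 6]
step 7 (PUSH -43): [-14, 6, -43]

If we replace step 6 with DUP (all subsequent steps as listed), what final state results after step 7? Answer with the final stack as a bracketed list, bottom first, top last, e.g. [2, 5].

[6, -14, -14, -43]

(re-executing from step 6 with the substitution; state before step 6: [6, -14])
step 6 (DUP): [6, -14, -14]
step 7 (PUSH -43): [6, -14, -14, -43]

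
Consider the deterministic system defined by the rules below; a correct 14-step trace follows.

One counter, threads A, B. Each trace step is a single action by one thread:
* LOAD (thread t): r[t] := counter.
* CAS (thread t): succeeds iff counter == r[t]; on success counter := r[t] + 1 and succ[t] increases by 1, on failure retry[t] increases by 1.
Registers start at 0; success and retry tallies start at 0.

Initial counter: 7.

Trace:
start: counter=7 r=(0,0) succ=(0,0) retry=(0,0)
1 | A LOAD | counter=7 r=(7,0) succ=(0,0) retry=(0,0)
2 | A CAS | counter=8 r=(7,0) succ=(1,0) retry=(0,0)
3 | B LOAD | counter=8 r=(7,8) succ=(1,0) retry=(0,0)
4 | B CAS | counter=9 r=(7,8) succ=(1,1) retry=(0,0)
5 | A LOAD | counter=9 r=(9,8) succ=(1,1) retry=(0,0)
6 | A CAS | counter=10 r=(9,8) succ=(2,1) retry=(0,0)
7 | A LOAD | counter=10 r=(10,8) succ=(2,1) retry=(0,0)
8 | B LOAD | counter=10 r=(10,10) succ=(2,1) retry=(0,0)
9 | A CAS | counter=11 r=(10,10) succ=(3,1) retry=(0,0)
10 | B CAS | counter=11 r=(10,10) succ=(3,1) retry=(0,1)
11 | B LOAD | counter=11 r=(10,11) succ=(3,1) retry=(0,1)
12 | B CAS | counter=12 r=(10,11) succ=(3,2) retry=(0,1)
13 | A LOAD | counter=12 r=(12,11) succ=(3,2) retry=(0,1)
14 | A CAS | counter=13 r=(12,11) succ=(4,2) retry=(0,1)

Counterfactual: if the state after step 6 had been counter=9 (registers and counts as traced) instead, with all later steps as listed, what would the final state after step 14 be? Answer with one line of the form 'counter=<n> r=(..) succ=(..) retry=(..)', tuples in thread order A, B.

counter=12 r=(11,10) succ=(4,2) retry=(0,1)

state after step 6 := counter=9 r=(9,8) succ=(2,1) retry=(0,0)
7 | A LOAD | counter=9 r=(9,8) succ=(2,1) retry=(0,0)
8 | B LOAD | counter=9 r=(9,9) succ=(2,1) retry=(0,0)
9 | A CAS | counter=10 r=(9,9) succ=(3,1) retry=(0,0)
10 | B CAS | counter=10 r=(9,9) succ=(3,1) retry=(0,1)
11 | B LOAD | counter=10 r=(9,10) succ=(3,1) retry=(0,1)
12 | B CAS | counter=11 r=(9,10) succ=(3,2) retry=(0,1)
13 | A LOAD | counter=11 r=(11,10) succ=(3,2) retry=(0,1)
14 | A CAS | counter=12 r=(11,10) succ=(4,2) retry=(0,1)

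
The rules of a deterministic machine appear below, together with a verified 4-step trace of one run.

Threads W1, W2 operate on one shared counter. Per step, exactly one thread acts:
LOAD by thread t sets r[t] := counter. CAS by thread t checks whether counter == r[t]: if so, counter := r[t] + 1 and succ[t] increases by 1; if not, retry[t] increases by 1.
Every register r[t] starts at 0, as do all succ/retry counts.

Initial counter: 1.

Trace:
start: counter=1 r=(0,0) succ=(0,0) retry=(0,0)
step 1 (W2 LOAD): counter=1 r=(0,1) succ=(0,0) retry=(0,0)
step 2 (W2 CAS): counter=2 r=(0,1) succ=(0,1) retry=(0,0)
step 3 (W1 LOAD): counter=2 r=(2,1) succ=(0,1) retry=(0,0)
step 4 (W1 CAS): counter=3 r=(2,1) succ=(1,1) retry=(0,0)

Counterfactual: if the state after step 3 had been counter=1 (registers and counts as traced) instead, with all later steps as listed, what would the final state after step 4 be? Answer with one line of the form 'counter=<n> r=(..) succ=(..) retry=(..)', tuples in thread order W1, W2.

state after step 3 := counter=1 r=(2,1) succ=(0,1) retry=(0,0)
step 4 (W1 CAS): counter=1 r=(2,1) succ=(0,1) retry=(1,0)

counter=1 r=(2,1) succ=(0,1) retry=(1,0)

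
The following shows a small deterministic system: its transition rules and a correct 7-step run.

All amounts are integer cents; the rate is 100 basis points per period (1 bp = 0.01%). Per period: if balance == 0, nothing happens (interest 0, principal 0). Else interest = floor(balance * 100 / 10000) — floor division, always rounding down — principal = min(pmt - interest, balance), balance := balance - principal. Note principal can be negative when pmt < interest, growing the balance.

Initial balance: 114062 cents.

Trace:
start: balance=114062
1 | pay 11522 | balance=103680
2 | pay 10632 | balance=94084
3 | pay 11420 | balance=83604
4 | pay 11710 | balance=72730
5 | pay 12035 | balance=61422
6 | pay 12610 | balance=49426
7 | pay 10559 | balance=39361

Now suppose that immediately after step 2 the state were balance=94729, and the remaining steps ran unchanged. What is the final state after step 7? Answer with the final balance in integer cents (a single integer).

40037

state after step 2 := balance=94729
3 | pay 11420 | balance=84256
4 | pay 11710 | balance=73388
5 | pay 12035 | balance=62086
6 | pay 12610 | balance=50096
7 | pay 10559 | balance=40037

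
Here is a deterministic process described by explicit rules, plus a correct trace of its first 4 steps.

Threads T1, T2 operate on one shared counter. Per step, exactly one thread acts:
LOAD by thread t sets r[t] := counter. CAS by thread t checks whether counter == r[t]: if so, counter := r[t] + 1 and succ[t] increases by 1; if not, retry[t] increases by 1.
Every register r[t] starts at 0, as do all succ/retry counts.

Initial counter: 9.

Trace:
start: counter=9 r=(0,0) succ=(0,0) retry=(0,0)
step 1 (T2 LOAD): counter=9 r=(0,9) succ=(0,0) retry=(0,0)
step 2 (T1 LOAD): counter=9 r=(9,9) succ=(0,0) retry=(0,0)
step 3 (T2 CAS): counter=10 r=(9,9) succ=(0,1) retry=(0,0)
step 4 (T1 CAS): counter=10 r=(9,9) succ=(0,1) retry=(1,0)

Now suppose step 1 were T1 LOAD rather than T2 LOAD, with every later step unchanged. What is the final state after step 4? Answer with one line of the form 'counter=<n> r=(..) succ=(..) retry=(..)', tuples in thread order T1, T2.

counter=10 r=(9,0) succ=(1,0) retry=(0,1)

(re-executing from step 1 with the substitution; state before step 1: counter=9 r=(0,0) succ=(0,0) retry=(0,0))
step 1 (T1 LOAD): counter=9 r=(9,0) succ=(0,0) retry=(0,0)
step 2 (T1 LOAD): counter=9 r=(9,0) succ=(0,0) retry=(0,0)
step 3 (T2 CAS): counter=9 r=(9,0) succ=(0,0) retry=(0,1)
step 4 (T1 CAS): counter=10 r=(9,0) succ=(1,0) retry=(0,1)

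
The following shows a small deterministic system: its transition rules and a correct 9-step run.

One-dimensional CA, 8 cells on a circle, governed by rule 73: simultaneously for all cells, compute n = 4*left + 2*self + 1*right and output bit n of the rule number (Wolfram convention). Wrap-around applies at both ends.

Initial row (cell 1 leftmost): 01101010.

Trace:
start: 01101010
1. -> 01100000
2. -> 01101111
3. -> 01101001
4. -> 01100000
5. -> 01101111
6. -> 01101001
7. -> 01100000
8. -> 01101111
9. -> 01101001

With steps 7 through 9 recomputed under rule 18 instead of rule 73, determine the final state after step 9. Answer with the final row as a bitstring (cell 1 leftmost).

10010110

(re-executing steps 7..9 under rule 18; state before step 7: 01101001)
7. -> 00000110
8. -> 00001001
9. -> 10010110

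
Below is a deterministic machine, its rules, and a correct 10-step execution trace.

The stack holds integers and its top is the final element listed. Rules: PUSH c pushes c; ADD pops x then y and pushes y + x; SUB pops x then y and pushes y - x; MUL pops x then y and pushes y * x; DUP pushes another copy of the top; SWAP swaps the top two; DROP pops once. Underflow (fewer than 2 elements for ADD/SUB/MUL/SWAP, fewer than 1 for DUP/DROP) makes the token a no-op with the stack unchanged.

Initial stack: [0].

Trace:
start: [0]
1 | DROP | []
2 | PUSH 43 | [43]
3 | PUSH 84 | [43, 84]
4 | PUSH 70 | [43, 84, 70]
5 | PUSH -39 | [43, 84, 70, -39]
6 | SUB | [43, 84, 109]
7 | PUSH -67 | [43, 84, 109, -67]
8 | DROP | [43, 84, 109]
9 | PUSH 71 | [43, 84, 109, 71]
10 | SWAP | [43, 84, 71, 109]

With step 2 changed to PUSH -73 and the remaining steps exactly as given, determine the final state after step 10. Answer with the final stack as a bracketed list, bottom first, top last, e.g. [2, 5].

(re-executing from step 2 with the substitution; state before step 2: [])
2 | PUSH -73 | [-73]
3 | PUSH 84 | [-73, 84]
4 | PUSH 70 | [-73, 84, 70]
5 | PUSH -39 | [-73, 84, 70, -39]
6 | SUB | [-73, 84, 109]
7 | PUSH -67 | [-73, 84, 109, -67]
8 | DROP | [-73, 84, 109]
9 | PUSH 71 | [-73, 84, 109, 71]
10 | SWAP | [-73, 84, 71, 109]

[-73, 84, 71, 109]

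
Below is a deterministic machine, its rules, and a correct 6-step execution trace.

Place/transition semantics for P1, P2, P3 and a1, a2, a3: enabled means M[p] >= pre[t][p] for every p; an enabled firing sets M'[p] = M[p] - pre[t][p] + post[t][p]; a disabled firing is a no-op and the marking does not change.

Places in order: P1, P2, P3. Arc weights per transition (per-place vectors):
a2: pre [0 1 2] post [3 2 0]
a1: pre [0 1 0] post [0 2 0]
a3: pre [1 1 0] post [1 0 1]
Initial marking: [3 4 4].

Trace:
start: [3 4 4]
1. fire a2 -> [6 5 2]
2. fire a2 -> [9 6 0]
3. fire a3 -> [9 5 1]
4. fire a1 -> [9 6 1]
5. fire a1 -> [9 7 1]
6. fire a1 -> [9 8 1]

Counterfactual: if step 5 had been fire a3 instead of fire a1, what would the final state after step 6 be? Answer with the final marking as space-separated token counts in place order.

9 6 2

(re-executing from step 5 with the substitution; state before step 5: [9 6 1])
5. fire a3 -> [9 5 2]
6. fire a1 -> [9 6 2]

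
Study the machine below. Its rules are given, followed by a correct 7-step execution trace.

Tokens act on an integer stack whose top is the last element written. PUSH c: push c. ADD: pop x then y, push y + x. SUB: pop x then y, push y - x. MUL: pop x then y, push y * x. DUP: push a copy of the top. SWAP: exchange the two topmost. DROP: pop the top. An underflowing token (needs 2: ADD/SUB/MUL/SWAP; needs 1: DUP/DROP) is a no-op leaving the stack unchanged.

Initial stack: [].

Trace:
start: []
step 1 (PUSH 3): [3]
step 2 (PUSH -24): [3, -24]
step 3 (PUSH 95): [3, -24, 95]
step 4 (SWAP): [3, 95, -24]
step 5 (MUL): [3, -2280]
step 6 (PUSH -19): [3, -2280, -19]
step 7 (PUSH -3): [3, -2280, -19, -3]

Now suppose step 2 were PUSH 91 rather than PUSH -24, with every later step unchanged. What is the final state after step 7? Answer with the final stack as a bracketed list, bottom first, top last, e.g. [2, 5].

(re-executing from step 2 with the substitution; state before step 2: [3])
step 2 (PUSH 91): [3, 91]
step 3 (PUSH 95): [3, 91, 95]
step 4 (SWAP): [3, 95, 91]
step 5 (MUL): [3, 8645]
step 6 (PUSH -19): [3, 8645, -19]
step 7 (PUSH -3): [3, 8645, -19, -3]

[3, 8645, -19, -3]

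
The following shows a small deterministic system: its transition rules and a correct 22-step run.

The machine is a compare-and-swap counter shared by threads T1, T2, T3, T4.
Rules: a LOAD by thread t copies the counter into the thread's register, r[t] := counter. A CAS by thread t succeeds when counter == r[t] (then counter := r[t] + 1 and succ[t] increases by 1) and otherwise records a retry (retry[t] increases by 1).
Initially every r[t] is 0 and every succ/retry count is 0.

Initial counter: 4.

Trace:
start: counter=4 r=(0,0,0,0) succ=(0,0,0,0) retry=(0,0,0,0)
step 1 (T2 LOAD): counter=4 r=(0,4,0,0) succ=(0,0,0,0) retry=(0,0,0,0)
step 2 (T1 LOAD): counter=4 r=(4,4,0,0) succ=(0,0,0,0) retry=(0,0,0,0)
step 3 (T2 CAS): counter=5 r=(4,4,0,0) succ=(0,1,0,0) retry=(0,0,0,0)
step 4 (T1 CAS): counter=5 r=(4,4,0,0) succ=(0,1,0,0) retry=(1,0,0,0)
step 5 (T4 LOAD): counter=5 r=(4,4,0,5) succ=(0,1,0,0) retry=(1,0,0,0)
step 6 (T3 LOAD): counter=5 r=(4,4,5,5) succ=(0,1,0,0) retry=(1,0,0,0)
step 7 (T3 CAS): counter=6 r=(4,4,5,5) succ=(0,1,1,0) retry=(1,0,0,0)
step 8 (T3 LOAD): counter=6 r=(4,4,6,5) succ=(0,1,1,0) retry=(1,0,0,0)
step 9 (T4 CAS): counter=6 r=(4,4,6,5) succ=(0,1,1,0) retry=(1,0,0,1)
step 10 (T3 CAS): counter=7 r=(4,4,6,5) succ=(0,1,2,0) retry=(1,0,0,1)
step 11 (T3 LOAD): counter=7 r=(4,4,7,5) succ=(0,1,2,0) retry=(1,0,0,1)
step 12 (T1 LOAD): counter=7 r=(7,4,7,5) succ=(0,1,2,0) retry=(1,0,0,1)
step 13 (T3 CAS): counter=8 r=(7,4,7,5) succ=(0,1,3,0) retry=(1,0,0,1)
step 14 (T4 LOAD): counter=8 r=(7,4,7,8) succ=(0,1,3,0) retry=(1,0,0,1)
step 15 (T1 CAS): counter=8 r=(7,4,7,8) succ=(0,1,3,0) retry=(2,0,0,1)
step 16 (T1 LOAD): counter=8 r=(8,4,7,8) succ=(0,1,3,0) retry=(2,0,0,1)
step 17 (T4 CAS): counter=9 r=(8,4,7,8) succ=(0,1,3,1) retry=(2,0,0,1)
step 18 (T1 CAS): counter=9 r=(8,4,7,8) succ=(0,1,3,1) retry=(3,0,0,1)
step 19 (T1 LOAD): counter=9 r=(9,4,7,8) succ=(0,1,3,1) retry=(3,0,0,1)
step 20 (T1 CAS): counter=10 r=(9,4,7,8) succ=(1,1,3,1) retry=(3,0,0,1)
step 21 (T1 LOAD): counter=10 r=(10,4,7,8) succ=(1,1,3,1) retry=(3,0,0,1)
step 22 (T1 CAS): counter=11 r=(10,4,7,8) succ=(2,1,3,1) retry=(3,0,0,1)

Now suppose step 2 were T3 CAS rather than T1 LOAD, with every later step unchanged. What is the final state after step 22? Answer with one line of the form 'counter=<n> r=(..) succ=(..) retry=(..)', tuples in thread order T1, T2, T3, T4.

counter=11 r=(10,4,7,8) succ=(2,1,3,1) retry=(3,0,1,1)

(re-executing from step 2 with the substitution; state before step 2: counter=4 r=(0,4,0,0) succ=(0,0,0,0) retry=(0,0,0,0))
step 2 (T3 CAS): counter=4 r=(0,4,0,0) succ=(0,0,0,0) retry=(0,0,1,0)
step 3 (T2 CAS): counter=5 r=(0,4,0,0) succ=(0,1,0,0) retry=(0,0,1,0)
step 4 (T1 CAS): counter=5 r=(0,4,0,0) succ=(0,1,0,0) retry=(1,0,1,0)
step 5 (T4 LOAD): counter=5 r=(0,4,0,5) succ=(0,1,0,0) retry=(1,0,1,0)
step 6 (T3 LOAD): counter=5 r=(0,4,5,5) succ=(0,1,0,0) retry=(1,0,1,0)
step 7 (T3 CAS): counter=6 r=(0,4,5,5) succ=(0,1,1,0) retry=(1,0,1,0)
step 8 (T3 LOAD): counter=6 r=(0,4,6,5) succ=(0,1,1,0) retry=(1,0,1,0)
step 9 (T4 CAS): counter=6 r=(0,4,6,5) succ=(0,1,1,0) retry=(1,0,1,1)
step 10 (T3 CAS): counter=7 r=(0,4,6,5) succ=(0,1,2,0) retry=(1,0,1,1)
step 11 (T3 LOAD): counter=7 r=(0,4,7,5) succ=(0,1,2,0) retry=(1,0,1,1)
step 12 (T1 LOAD): counter=7 r=(7,4,7,5) succ=(0,1,2,0) retry=(1,0,1,1)
step 13 (T3 CAS): counter=8 r=(7,4,7,5) succ=(0,1,3,0) retry=(1,0,1,1)
step 14 (T4 LOAD): counter=8 r=(7,4,7,8) succ=(0,1,3,0) retry=(1,0,1,1)
step 15 (T1 CAS): counter=8 r=(7,4,7,8) succ=(0,1,3,0) retry=(2,0,1,1)
step 16 (T1 LOAD): counter=8 r=(8,4,7,8) succ=(0,1,3,0) retry=(2,0,1,1)
step 17 (T4 CAS): counter=9 r=(8,4,7,8) succ=(0,1,3,1) retry=(2,0,1,1)
step 18 (T1 CAS): counter=9 r=(8,4,7,8) succ=(0,1,3,1) retry=(3,0,1,1)
step 19 (T1 LOAD): counter=9 r=(9,4,7,8) succ=(0,1,3,1) retry=(3,0,1,1)
step 20 (T1 CAS): counter=10 r=(9,4,7,8) succ=(1,1,3,1) retry=(3,0,1,1)
step 21 (T1 LOAD): counter=10 r=(10,4,7,8) succ=(1,1,3,1) retry=(3,0,1,1)
step 22 (T1 CAS): counter=11 r=(10,4,7,8) succ=(2,1,3,1) retry=(3,0,1,1)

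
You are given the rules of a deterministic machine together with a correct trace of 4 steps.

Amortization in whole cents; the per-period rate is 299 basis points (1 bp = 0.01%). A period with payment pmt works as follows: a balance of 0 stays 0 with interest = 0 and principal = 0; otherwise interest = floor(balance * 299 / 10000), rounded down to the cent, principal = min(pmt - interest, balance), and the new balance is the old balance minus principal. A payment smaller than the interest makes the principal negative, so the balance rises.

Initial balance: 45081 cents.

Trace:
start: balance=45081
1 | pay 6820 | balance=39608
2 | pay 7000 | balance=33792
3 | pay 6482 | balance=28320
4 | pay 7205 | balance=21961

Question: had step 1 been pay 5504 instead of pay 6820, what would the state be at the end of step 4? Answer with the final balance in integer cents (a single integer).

(re-executing from step 1 with the substitution; state before step 1: balance=45081)
1 | pay 5504 | balance=40924
2 | pay 7000 | balance=35147
3 | pay 6482 | balance=29715
4 | pay 7205 | balance=23398

23398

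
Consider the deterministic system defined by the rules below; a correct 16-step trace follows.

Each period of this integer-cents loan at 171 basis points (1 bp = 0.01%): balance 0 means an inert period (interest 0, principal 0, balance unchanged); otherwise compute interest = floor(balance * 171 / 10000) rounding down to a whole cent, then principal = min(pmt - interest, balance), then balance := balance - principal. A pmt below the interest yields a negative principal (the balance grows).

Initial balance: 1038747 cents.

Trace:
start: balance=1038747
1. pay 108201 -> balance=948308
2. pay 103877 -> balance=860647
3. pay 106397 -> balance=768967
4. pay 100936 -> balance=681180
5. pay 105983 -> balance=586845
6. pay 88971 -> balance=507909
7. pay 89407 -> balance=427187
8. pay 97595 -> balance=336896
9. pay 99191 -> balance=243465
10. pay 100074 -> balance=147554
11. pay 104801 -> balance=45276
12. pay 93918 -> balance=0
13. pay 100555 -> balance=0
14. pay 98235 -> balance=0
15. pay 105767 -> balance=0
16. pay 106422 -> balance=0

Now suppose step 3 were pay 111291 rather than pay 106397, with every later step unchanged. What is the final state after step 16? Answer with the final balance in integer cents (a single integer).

0

(re-executing from step 3 with the substitution; state before step 3: balance=860647)
3. pay 111291 -> balance=764073
4. pay 100936 -> balance=676202
5. pay 105983 -> balance=581782
6. pay 88971 -> balance=502759
7. pay 89407 -> balance=421949
8. pay 97595 -> balance=331569
9. pay 99191 -> balance=238047
10. pay 100074 -> balance=142043
11. pay 104801 -> balance=39670
12. pay 93918 -> balance=0
13. pay 100555 -> balance=0
14. pay 98235 -> balance=0
15. pay 105767 -> balance=0
16. pay 106422 -> balance=0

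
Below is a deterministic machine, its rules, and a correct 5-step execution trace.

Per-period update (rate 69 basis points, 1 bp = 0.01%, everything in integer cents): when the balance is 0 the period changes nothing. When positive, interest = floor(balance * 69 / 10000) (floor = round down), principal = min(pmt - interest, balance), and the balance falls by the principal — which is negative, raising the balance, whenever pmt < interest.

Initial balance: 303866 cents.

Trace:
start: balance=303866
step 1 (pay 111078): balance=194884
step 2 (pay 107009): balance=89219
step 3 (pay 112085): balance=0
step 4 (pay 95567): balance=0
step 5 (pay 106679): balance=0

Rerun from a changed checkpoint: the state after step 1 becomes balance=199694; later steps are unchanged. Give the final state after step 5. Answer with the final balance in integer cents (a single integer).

state after step 1 := balance=199694
step 2 (pay 107009): balance=94062
step 3 (pay 112085): balance=0
step 4 (pay 95567): balance=0
step 5 (pay 106679): balance=0

0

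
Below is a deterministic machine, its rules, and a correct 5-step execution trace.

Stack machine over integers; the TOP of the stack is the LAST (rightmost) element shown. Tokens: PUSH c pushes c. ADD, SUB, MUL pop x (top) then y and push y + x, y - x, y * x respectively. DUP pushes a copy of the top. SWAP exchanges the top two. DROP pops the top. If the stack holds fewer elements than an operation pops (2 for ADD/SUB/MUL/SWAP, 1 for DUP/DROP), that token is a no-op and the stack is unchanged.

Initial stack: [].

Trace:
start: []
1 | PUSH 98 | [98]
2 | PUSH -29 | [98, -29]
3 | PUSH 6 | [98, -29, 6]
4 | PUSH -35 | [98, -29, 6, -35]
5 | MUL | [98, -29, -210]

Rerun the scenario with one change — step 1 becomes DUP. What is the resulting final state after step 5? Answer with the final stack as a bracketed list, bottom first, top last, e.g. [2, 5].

(re-executing from step 1 with the substitution; state before step 1: [])
1 | DUP | []
2 | PUSH -29 | [-29]
3 | PUSH 6 | [-29, 6]
4 | PUSH -35 | [-29, 6, -35]
5 | MUL | [-29, -210]

[-29, -210]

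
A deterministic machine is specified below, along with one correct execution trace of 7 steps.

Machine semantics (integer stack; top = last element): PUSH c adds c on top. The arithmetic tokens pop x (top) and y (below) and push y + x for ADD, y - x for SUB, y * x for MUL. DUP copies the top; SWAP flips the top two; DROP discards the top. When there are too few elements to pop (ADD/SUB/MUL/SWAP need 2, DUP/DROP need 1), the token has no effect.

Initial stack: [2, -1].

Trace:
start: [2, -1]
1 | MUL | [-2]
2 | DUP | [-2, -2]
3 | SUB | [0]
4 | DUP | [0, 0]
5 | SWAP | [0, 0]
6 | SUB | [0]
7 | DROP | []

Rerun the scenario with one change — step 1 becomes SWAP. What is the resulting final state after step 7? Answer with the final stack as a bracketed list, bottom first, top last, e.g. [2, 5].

[-1]

(re-executing from step 1 with the substitution; state before step 1: [2, -1])
1 | SWAP | [-1, 2]
2 | DUP | [-1, 2, 2]
3 | SUB | [-1, 0]
4 | DUP | [-1, 0, 0]
5 | SWAP | [-1, 0, 0]
6 | SUB | [-1, 0]
7 | DROP | [-1]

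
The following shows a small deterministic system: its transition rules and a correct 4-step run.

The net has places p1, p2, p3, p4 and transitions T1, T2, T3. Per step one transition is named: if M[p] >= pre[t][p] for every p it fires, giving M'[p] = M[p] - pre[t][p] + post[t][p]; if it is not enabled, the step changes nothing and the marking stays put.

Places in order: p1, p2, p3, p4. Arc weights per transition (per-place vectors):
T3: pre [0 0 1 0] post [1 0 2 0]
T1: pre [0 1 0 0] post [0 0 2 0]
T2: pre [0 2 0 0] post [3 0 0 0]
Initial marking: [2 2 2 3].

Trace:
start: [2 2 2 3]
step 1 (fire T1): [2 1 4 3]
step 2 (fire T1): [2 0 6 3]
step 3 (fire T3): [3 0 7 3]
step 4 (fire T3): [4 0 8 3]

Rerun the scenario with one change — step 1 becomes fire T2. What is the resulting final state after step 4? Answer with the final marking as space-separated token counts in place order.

7 0 4 3

(re-executing from step 1 with the substitution; state before step 1: [2 2 2 3])
step 1 (fire T2): [5 0 2 3]
step 2 (fire T1): [5 0 2 3]
step 3 (fire T3): [6 0 3 3]
step 4 (fire T3): [7 0 4 3]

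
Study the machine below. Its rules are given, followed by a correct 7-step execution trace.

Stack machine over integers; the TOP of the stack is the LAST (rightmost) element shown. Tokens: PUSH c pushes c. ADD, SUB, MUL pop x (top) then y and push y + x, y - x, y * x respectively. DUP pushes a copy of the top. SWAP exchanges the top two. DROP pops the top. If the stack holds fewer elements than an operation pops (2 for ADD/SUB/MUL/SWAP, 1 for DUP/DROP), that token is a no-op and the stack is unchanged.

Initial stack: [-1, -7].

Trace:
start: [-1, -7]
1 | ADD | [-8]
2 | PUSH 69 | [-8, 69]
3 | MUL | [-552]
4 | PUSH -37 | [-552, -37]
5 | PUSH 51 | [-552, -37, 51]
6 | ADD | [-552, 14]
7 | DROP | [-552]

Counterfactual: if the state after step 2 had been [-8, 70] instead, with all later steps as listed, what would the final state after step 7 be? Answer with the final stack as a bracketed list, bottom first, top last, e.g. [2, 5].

[-560]

state after step 2 := [-8, 70]
3 | MUL | [-560]
4 | PUSH -37 | [-560, -37]
5 | PUSH 51 | [-560, -37, 51]
6 | ADD | [-560, 14]
7 | DROP | [-560]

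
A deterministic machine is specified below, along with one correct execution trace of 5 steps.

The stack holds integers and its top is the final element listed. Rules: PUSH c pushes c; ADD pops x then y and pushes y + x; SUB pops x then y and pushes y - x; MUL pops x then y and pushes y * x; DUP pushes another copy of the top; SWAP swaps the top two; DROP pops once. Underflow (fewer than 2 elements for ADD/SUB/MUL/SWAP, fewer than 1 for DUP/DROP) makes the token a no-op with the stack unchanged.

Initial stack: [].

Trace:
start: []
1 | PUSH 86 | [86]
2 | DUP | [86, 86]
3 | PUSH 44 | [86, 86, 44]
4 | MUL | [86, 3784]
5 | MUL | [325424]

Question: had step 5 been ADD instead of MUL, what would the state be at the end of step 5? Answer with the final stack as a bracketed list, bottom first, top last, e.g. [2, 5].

(re-executing from step 5 with the substitution; state before step 5: [86, 3784])
5 | ADD | [3870]

[3870]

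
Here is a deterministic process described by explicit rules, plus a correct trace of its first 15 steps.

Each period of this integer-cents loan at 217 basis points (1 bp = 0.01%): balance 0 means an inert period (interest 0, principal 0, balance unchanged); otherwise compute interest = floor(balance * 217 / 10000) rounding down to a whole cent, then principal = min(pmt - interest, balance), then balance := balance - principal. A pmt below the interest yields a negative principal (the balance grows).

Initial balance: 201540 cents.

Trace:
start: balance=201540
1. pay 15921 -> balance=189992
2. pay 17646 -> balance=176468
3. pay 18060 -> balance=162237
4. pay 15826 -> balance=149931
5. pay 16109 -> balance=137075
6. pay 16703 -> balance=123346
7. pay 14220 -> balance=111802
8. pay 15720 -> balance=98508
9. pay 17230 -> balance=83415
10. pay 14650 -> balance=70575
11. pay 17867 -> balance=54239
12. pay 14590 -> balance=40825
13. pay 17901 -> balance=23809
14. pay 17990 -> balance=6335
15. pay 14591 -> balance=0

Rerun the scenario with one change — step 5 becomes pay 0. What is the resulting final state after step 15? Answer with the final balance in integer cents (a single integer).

(re-executing from step 5 with the substitution; state before step 5: balance=149931)
5. pay 0 -> balance=153184
6. pay 16703 -> balance=139805
7. pay 14220 -> balance=128618
8. pay 15720 -> balance=115689
9. pay 17230 -> balance=100969
10. pay 14650 -> balance=88510
11. pay 17867 -> balance=72563
12. pay 14590 -> balance=59547
13. pay 17901 -> balance=42938
14. pay 17990 -> balance=25879
15. pay 14591 -> balance=11849

11849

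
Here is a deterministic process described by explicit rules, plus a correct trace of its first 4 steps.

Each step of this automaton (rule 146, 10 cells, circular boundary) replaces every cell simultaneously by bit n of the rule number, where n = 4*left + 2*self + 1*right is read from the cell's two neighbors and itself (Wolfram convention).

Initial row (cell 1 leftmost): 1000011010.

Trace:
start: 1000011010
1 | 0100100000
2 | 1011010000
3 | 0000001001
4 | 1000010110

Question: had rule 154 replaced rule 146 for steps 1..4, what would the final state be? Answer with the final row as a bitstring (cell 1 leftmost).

(re-executing steps 1..4 under rule 154; state before step 1: 1000011010)
1 | 0100110000
2 | 1011101000
3 | 0011000101
4 | 1110101000

1110101000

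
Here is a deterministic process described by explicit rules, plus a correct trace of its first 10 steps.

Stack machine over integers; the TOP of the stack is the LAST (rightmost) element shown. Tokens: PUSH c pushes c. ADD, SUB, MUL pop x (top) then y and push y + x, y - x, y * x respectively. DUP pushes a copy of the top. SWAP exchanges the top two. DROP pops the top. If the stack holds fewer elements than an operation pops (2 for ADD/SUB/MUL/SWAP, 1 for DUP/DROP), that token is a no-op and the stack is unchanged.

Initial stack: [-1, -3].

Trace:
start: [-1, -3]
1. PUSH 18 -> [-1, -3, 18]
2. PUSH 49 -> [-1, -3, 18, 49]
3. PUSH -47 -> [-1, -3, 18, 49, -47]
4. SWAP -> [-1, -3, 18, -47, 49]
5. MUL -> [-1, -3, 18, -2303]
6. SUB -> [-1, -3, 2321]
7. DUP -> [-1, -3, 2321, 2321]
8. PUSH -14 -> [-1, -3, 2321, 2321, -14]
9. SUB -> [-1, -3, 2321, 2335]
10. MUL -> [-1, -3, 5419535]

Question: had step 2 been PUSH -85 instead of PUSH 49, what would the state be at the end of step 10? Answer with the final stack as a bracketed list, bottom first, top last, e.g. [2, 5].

(re-executing from step 2 with the substitution; state before step 2: [-1, -3, 18])
2. PUSH -85 -> [-1, -3, 18, -85]
3. PUSH -47 -> [-1, -3, 18, -85, -47]
4. SWAP -> [-1, -3, 18, -47, -85]
5. MUL -> [-1, -3, 18, 3995]
6. SUB -> [-1, -3, -3977]
7. DUP -> [-1, -3, -3977, -3977]
8. PUSH -14 -> [-1, -3, -3977, -3977, -14]
9. SUB -> [-1, -3, -3977, -3963]
10. MUL -> [-1, -3, 15760851]

[-1, -3, 15760851]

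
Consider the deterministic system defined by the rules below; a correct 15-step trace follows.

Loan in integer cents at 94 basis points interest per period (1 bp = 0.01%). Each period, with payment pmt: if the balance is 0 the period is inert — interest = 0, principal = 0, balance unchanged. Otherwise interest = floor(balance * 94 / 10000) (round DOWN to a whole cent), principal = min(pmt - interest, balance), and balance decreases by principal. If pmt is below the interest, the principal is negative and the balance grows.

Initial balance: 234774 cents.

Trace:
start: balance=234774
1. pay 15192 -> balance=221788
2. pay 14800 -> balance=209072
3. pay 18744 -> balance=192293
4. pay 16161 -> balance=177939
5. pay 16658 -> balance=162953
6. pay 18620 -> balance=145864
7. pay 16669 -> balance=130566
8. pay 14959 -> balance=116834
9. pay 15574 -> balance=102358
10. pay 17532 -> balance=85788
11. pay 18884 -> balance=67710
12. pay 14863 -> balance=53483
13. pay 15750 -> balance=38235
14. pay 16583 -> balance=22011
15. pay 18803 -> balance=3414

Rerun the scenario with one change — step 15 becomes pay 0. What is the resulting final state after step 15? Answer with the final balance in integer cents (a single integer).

22217

(re-executing from step 15 with the substitution; state before step 15: balance=22011)
15. pay 0 -> balance=22217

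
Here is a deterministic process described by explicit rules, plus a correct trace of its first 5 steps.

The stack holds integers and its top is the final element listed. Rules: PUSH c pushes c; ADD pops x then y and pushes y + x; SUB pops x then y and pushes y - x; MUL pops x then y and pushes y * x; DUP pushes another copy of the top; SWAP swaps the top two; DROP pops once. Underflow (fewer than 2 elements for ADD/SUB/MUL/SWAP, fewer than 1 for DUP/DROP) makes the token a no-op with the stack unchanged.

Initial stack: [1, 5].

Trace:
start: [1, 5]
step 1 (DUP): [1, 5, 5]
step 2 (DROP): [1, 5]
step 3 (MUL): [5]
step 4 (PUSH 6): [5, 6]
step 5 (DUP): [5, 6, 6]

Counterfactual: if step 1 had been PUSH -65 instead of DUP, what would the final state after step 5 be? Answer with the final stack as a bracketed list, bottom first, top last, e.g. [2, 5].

(re-executing from step 1 with the substitution; state before step 1: [1, 5])
step 1 (PUSH -65): [1, 5, -65]
step 2 (DROP): [1, 5]
step 3 (MUL): [5]
step 4 (PUSH 6): [5, 6]
step 5 (DUP): [5, 6, 6]

[5, 6, 6]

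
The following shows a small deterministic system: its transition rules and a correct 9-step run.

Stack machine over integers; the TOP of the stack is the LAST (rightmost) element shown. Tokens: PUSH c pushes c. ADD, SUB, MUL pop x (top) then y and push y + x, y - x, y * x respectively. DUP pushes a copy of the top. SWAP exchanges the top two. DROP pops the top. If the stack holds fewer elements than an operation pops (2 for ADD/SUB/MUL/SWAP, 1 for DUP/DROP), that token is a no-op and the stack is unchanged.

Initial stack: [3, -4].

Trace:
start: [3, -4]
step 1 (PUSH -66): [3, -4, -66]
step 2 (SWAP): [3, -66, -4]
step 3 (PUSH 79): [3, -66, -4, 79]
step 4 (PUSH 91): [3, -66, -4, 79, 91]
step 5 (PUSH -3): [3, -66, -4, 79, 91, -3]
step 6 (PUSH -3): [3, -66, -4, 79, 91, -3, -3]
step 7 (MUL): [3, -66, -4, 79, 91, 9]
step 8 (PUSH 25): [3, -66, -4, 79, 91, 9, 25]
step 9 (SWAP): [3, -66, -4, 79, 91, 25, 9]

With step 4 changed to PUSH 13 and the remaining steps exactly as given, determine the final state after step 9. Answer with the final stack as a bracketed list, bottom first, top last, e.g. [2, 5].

[3, -66, -4, 79, 13, 25, 9]

(re-executing from step 4 with the substitution; state before step 4: [3, -66, -4, 79])
step 4 (PUSH 13): [3, -66, -4, 79, 13]
step 5 (PUSH -3): [3, -66, -4, 79, 13, -3]
step 6 (PUSH -3): [3, -66, -4, 79, 13, -3, -3]
step 7 (MUL): [3, -66, -4, 79, 13, 9]
step 8 (PUSH 25): [3, -66, -4, 79, 13, 9, 25]
step 9 (SWAP): [3, -66, -4, 79, 13, 25, 9]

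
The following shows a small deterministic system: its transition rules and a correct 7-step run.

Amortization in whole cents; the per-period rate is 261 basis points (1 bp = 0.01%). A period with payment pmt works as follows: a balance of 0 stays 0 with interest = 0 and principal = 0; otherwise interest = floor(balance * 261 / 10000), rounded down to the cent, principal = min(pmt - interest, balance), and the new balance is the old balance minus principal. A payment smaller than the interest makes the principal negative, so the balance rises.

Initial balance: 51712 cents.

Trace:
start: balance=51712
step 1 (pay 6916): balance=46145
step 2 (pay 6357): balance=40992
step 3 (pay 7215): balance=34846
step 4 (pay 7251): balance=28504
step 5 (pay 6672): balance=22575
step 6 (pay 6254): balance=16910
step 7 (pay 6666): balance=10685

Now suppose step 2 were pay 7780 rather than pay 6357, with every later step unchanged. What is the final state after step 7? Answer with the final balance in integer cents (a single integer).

9067

(re-executing from step 2 with the substitution; state before step 2: balance=46145)
step 2 (pay 7780): balance=39569
step 3 (pay 7215): balance=33386
step 4 (pay 7251): balance=27006
step 5 (pay 6672): balance=21038
step 6 (pay 6254): balance=15333
step 7 (pay 6666): balance=9067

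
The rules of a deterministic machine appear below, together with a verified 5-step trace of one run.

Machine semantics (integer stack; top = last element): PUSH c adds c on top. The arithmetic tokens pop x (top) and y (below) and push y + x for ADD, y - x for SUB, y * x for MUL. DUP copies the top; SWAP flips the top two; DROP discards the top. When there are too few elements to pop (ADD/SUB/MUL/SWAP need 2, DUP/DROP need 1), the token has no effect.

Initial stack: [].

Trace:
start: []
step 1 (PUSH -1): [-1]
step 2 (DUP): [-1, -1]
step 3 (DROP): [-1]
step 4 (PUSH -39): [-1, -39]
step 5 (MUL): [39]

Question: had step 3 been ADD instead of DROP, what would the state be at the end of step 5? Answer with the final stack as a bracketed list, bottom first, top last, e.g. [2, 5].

[78]

(re-executing from step 3 with the substitution; state before step 3: [-1, -1])
step 3 (ADD): [-2]
step 4 (PUSH -39): [-2, -39]
step 5 (MUL): [78]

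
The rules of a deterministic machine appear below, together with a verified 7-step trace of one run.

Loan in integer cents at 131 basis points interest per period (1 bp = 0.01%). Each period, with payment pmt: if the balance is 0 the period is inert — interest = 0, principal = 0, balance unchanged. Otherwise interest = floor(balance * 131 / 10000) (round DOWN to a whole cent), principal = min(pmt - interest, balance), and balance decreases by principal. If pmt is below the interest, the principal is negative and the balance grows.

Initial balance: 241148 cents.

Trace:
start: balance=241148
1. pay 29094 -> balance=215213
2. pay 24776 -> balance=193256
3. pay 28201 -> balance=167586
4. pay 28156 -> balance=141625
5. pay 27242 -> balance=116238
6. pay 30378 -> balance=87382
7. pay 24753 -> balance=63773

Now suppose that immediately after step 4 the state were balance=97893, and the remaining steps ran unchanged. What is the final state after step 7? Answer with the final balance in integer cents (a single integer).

state after step 4 := balance=97893
5. pay 27242 -> balance=71933
6. pay 30378 -> balance=42497
7. pay 24753 -> balance=18300

18300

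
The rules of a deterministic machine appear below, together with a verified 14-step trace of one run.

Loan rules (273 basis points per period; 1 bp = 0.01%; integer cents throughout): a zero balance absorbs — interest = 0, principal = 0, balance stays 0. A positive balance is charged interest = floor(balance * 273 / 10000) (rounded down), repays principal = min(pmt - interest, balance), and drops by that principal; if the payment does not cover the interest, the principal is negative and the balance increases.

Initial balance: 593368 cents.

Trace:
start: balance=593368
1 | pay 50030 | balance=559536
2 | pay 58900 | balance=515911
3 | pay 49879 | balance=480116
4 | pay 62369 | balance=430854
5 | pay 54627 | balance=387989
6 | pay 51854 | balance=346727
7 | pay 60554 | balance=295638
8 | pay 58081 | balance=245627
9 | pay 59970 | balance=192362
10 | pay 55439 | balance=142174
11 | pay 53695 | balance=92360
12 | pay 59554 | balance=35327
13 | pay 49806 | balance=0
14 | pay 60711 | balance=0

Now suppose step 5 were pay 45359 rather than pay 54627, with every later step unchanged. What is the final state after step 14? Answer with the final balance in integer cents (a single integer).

(re-executing from step 5 with the substitution; state before step 5: balance=430854)
5 | pay 45359 | balance=397257
6 | pay 51854 | balance=356248
7 | pay 60554 | balance=305419
8 | pay 58081 | balance=255675
9 | pay 59970 | balance=202684
10 | pay 55439 | balance=152778
11 | pay 53695 | balance=103253
12 | pay 59554 | balance=46517
13 | pay 49806 | balance=0
14 | pay 60711 | balance=0

0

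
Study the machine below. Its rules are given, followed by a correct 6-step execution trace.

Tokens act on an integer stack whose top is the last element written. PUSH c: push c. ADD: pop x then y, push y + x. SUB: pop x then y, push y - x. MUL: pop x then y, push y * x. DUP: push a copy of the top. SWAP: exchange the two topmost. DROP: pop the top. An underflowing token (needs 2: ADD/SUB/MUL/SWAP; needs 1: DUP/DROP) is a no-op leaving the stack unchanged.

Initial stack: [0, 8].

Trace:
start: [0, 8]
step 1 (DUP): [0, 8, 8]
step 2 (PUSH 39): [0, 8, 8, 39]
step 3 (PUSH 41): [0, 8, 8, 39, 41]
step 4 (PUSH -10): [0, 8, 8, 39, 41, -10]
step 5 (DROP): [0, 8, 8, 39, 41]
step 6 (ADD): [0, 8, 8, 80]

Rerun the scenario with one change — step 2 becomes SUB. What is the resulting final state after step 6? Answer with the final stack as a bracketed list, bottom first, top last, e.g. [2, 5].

[0, 41]

(re-executing from step 2 with the substitution; state before step 2: [0, 8, 8])
step 2 (SUB): [0, 0]
step 3 (PUSH 41): [0, 0, 41]
step 4 (PUSH -10): [0, 0, 41, -10]
step 5 (DROP): [0, 0, 41]
step 6 (ADD): [0, 41]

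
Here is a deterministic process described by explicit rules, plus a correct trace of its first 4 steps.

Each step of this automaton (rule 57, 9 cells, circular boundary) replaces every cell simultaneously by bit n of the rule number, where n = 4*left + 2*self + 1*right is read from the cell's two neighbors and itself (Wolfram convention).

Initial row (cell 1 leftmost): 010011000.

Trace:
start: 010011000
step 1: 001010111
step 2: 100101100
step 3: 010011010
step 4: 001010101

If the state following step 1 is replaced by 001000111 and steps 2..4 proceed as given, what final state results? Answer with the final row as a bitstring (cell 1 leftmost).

state after step 1 := 001000111
step 2: 100110100
step 3: 010101010
step 4: 001010101

001010101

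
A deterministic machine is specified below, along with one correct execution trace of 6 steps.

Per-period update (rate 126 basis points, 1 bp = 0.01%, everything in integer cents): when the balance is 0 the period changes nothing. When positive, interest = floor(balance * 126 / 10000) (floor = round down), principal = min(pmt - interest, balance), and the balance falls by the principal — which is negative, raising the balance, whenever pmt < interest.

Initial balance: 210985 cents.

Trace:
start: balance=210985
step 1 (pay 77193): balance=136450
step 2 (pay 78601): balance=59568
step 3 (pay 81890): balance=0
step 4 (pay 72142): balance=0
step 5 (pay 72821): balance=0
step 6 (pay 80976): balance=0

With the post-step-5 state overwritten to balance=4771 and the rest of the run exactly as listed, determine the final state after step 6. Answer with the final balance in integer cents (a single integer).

0

state after step 5 := balance=4771
step 6 (pay 80976): balance=0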